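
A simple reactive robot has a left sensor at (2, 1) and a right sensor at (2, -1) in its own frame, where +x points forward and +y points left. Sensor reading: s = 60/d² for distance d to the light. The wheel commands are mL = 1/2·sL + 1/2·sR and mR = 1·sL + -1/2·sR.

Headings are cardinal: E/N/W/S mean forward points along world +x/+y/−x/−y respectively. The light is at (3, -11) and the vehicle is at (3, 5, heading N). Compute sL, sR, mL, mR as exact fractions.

12/65 12/65 12/65 6/65

left sensor world pos  = (2, 7); dL² = 325
right sensor world pos = (4, 7); dR² = 325
sL = 60/325 = 12/65
sR = 60/325 = 12/65
mL = 1/2·sL + 1/2·sR = 12/65
mR = 1·sL + -1/2·sR = 6/65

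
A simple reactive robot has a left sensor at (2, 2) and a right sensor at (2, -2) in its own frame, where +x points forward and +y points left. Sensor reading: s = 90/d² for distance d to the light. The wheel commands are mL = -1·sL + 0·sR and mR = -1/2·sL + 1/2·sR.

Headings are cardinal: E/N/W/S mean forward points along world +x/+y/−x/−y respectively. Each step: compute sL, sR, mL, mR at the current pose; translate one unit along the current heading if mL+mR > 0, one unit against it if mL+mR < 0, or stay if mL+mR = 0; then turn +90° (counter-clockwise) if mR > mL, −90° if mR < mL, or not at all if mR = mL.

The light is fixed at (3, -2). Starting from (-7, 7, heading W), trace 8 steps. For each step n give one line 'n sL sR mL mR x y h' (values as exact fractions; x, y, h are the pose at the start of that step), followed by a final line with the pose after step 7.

n=0: pose=(-7,7,W); sL=90/193, sR=18/53; mL=-90/193, mR=-648/10229; mL+mR=-5418/10229 → advance -1; mR−mL=4122/10229 → turn +1·90°
n=1: pose=(-6,7,S); sL=45/49, sR=9/17; mL=-45/49, mR=-162/833; mL+mR=-927/833 → advance -1; mR−mL=603/833 → turn +1·90°
n=2: pose=(-6,8,E); sL=90/193, sR=90/113; mL=-90/193, mR=3600/21809; mL+mR=-6570/21809 → advance -1; mR−mL=13770/21809 → turn +1·90°
n=3: pose=(-7,8,N); sL=5/16, sR=45/104; mL=-5/16, mR=25/416; mL+mR=-105/416 → advance -1; mR−mL=155/416 → turn +1·90°
n=4: pose=(-7,7,W); sL=90/193, sR=18/53; mL=-90/193, mR=-648/10229; mL+mR=-5418/10229 → advance -1; mR−mL=4122/10229 → turn +1·90°
n=5: pose=(-6,7,S); sL=45/49, sR=9/17; mL=-45/49, mR=-162/833; mL+mR=-927/833 → advance -1; mR−mL=603/833 → turn +1·90°
n=6: pose=(-6,8,E); sL=90/193, sR=90/113; mL=-90/193, mR=3600/21809; mL+mR=-6570/21809 → advance -1; mR−mL=13770/21809 → turn +1·90°
n=7: pose=(-7,8,N); sL=5/16, sR=45/104; mL=-5/16, mR=25/416; mL+mR=-105/416 → advance -1; mR−mL=155/416 → turn +1·90°

0 90/193 18/53 -90/193 -648/10229 -7 7 W
1 45/49 9/17 -45/49 -162/833 -6 7 S
2 90/193 90/113 -90/193 3600/21809 -6 8 E
3 5/16 45/104 -5/16 25/416 -7 8 N
4 90/193 18/53 -90/193 -648/10229 -7 7 W
5 45/49 9/17 -45/49 -162/833 -6 7 S
6 90/193 90/113 -90/193 3600/21809 -6 8 E
7 5/16 45/104 -5/16 25/416 -7 8 N
final -7 7 W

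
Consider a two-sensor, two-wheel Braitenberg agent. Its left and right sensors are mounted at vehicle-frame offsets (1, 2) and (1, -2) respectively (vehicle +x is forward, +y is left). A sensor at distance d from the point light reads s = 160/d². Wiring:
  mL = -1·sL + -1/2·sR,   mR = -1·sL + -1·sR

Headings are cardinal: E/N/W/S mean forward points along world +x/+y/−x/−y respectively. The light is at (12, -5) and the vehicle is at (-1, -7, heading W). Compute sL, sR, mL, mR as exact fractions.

40/53 40/49 -3020/2597 -4080/2597

left sensor world pos  = (-2, -9); dL² = 212
right sensor world pos = (-2, -5); dR² = 196
sL = 160/212 = 40/53
sR = 160/196 = 40/49
mL = -1·sL + -1/2·sR = -3020/2597
mR = -1·sL + -1·sR = -4080/2597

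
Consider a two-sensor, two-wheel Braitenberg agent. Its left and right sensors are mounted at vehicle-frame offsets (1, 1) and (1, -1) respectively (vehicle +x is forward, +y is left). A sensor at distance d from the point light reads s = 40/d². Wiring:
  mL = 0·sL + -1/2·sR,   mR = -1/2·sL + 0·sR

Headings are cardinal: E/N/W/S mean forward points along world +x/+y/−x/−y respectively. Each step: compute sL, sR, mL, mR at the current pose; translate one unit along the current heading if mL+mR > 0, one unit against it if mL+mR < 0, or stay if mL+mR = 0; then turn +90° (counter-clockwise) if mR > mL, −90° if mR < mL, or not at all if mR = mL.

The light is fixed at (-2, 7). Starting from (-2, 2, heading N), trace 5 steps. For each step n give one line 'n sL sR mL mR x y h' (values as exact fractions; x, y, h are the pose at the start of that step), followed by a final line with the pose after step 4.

n=0: pose=(-2,2,N); sL=40/17, sR=40/17; mL=-20/17, mR=-20/17; mL+mR=-40/17 → advance -1; mR−mL=0 → turn +0·90°
n=1: pose=(-2,1,N); sL=20/13, sR=20/13; mL=-10/13, mR=-10/13; mL+mR=-20/13 → advance -1; mR−mL=0 → turn +0·90°
n=2: pose=(-2,0,N); sL=40/37, sR=40/37; mL=-20/37, mR=-20/37; mL+mR=-40/37 → advance -1; mR−mL=0 → turn +0·90°
n=3: pose=(-2,-1,N); sL=4/5, sR=4/5; mL=-2/5, mR=-2/5; mL+mR=-4/5 → advance -1; mR−mL=0 → turn +0·90°
n=4: pose=(-2,-2,N); sL=8/13, sR=8/13; mL=-4/13, mR=-4/13; mL+mR=-8/13 → advance -1; mR−mL=0 → turn +0·90°

0 40/17 40/17 -20/17 -20/17 -2 2 N
1 20/13 20/13 -10/13 -10/13 -2 1 N
2 40/37 40/37 -20/37 -20/37 -2 0 N
3 4/5 4/5 -2/5 -2/5 -2 -1 N
4 8/13 8/13 -4/13 -4/13 -2 -2 N
final -2 -3 N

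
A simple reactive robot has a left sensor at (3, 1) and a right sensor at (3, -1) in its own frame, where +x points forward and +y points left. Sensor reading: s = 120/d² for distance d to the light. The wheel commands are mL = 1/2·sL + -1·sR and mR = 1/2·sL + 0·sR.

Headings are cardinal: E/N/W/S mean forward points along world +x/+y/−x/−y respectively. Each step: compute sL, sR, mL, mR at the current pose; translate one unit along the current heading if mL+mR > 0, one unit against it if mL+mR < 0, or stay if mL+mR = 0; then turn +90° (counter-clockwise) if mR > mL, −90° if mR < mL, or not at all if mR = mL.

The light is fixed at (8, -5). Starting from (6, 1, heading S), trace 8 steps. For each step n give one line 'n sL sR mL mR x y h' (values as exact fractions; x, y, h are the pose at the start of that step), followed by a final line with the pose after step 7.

0 12 20/3 -2/3 6 6 1 S
1 120/37 120/17 -3420/629 60/37 6 0 E
2 3/2 30/17 -69/68 3/4 5 0 N
3 8/3 120/61 -116/183 4/3 5 -1 W
4 12 60/13 18/13 6 4 -1 S
5 120/17 24 -348/17 60/17 4 -2 E
6 5/3 30/13 -115/78 5/6 3 -2 N
7 24/13 120/73 -684/949 12/13 3 -3 W
final 2 -3 S

n=0: pose=(6,1,S); sL=12, sR=20/3; mL=-2/3, mR=6; mL+mR=16/3 → advance +1; mR−mL=20/3 → turn +1·90°
n=1: pose=(6,0,E); sL=120/37, sR=120/17; mL=-3420/629, mR=60/37; mL+mR=-2400/629 → advance -1; mR−mL=120/17 → turn +1·90°
n=2: pose=(5,0,N); sL=3/2, sR=30/17; mL=-69/68, mR=3/4; mL+mR=-9/34 → advance -1; mR−mL=30/17 → turn +1·90°
n=3: pose=(5,-1,W); sL=8/3, sR=120/61; mL=-116/183, mR=4/3; mL+mR=128/183 → advance +1; mR−mL=120/61 → turn +1·90°
n=4: pose=(4,-1,S); sL=12, sR=60/13; mL=18/13, mR=6; mL+mR=96/13 → advance +1; mR−mL=60/13 → turn +1·90°
n=5: pose=(4,-2,E); sL=120/17, sR=24; mL=-348/17, mR=60/17; mL+mR=-288/17 → advance -1; mR−mL=24 → turn +1·90°
n=6: pose=(3,-2,N); sL=5/3, sR=30/13; mL=-115/78, mR=5/6; mL+mR=-25/39 → advance -1; mR−mL=30/13 → turn +1·90°
n=7: pose=(3,-3,W); sL=24/13, sR=120/73; mL=-684/949, mR=12/13; mL+mR=192/949 → advance +1; mR−mL=120/73 → turn +1·90°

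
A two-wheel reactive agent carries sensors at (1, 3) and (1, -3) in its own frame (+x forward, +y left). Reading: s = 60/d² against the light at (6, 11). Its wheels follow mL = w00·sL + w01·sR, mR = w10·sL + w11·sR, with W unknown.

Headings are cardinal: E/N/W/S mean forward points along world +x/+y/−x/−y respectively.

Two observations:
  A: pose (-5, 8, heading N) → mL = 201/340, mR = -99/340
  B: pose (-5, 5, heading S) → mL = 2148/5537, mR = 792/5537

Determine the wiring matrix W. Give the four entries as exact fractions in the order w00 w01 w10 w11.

1/2 1/2 1/2 -1/2

obs A: pose=(-5,8,N) → sL=3/10, sR=15/17, mL=201/340, mR=-99/340
obs B: pose=(-5,5,S) → sL=60/113, sR=12/49, mL=2148/5537, mR=792/5537
sensor matrix S = [[3/10, 15/17], [60/113, 12/49]]; det S = -185922/470645
solve [mL_A; mL_B] = S·[w00; w01] and [mR_A; mR_B] = S·[w10; w11]:
  w00 = 1/2, w01 = 1/2, w10 = 1/2, w11 = -1/2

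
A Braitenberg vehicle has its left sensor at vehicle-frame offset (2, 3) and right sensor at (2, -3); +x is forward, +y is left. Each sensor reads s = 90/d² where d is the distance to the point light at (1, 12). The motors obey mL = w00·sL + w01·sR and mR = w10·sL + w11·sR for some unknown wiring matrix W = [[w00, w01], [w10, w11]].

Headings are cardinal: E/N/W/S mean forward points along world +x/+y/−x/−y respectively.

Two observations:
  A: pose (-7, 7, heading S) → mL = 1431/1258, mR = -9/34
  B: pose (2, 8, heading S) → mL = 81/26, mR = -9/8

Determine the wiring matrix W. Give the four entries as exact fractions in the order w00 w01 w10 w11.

1/2 1 0 -1/2

obs A: pose=(-7,7,S) → sL=45/37, sR=9/17, mL=1431/1258, mR=-9/34
obs B: pose=(2,8,S) → sL=45/26, sR=9/4, mL=81/26, mR=-9/8
sensor matrix S = [[45/37, 9/17], [45/26, 9/4]]; det S = 59535/32708
solve [mL_A; mL_B] = S·[w00; w01] and [mR_A; mR_B] = S·[w10; w11]:
  w00 = 1/2, w01 = 1, w10 = 0, w11 = -1/2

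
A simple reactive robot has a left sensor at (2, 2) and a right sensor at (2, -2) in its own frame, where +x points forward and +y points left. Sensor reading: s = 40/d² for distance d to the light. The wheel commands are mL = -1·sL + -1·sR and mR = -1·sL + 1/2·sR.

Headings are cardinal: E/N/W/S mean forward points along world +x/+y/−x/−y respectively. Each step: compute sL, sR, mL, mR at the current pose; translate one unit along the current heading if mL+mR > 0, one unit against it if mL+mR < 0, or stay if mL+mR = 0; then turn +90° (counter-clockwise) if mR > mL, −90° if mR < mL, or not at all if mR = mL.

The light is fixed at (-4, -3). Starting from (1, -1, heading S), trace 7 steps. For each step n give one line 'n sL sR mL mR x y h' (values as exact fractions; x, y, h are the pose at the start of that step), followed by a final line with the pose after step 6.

n=0: pose=(1,-1,S); sL=40/49, sR=40/9; mL=-2320/441, mR=620/441; mL+mR=-1700/441 → advance -1; mR−mL=20/3 → turn +1·90°
n=1: pose=(1,0,E); sL=20/37, sR=4/5; mL=-248/185, mR=-26/185; mL+mR=-274/185 → advance -1; mR−mL=6/5 → turn +1·90°
n=2: pose=(0,0,N); sL=40/29, sR=40/61; mL=-3600/1769, mR=-1860/1769; mL+mR=-5460/1769 → advance -1; mR−mL=60/61 → turn +1·90°
n=3: pose=(0,-1,W); sL=10, sR=2; mL=-12, mR=-9; mL+mR=-21 → advance -1; mR−mL=3 → turn +1·90°
n=4: pose=(1,-1,S); sL=40/49, sR=40/9; mL=-2320/441, mR=620/441; mL+mR=-1700/441 → advance -1; mR−mL=20/3 → turn +1·90°
n=5: pose=(1,0,E); sL=20/37, sR=4/5; mL=-248/185, mR=-26/185; mL+mR=-274/185 → advance -1; mR−mL=6/5 → turn +1·90°
n=6: pose=(0,0,N); sL=40/29, sR=40/61; mL=-3600/1769, mR=-1860/1769; mL+mR=-5460/1769 → advance -1; mR−mL=60/61 → turn +1·90°

0 40/49 40/9 -2320/441 620/441 1 -1 S
1 20/37 4/5 -248/185 -26/185 1 0 E
2 40/29 40/61 -3600/1769 -1860/1769 0 0 N
3 10 2 -12 -9 0 -1 W
4 40/49 40/9 -2320/441 620/441 1 -1 S
5 20/37 4/5 -248/185 -26/185 1 0 E
6 40/29 40/61 -3600/1769 -1860/1769 0 0 N
final 0 -1 W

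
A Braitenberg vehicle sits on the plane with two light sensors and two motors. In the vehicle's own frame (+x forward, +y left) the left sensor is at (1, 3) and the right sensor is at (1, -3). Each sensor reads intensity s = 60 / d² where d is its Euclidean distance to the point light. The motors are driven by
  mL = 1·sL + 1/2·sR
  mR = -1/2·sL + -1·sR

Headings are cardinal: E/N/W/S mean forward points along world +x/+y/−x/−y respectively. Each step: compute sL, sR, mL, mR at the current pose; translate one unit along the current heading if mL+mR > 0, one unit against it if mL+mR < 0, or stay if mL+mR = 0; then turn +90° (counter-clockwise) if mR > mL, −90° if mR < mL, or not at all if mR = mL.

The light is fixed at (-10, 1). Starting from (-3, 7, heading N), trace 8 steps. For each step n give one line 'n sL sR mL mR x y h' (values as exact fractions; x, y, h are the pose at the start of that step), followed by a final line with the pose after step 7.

n=0: pose=(-3,7,N); sL=12/13, sR=60/149; mL=2178/1937, mR=-1674/1937; mL+mR=504/1937 → advance +1; mR−mL=-3852/1937 → turn -1·90°
n=1: pose=(-3,8,E); sL=15/41, sR=3/4; mL=243/328, mR=-153/164; mL+mR=-63/328 → advance -1; mR−mL=-549/328 → turn -1·90°
n=2: pose=(-4,8,S); sL=20/39, sR=4/3; mL=46/39, mR=-62/39; mL+mR=-16/39 → advance -1; mR−mL=-36/13 → turn -1·90°
n=3: pose=(-4,9,W); sL=6/5, sR=30/73; mL=513/365, mR=-369/365; mL+mR=144/365 → advance +1; mR−mL=-882/365 → turn -1·90°
n=4: pose=(-5,9,N); sL=12/17, sR=12/29; mL=450/493, mR=-378/493; mL+mR=72/493 → advance +1; mR−mL=-828/493 → turn -1·90°
n=5: pose=(-5,10,E); sL=1/3, sR=5/6; mL=3/4, mR=-1; mL+mR=-1/4 → advance -1; mR−mL=-7/4 → turn -1·90°
n=6: pose=(-6,10,S); sL=60/113, sR=12/13; mL=1458/1469, mR=-1746/1469; mL+mR=-288/1469 → advance -1; mR−mL=-3204/1469 → turn -1·90°
n=7: pose=(-6,11,W); sL=30/29, sR=30/89; mL=3105/2581, mR=-2205/2581; mL+mR=900/2581 → advance +1; mR−mL=-5310/2581 → turn -1·90°

0 12/13 60/149 2178/1937 -1674/1937 -3 7 N
1 15/41 3/4 243/328 -153/164 -3 8 E
2 20/39 4/3 46/39 -62/39 -4 8 S
3 6/5 30/73 513/365 -369/365 -4 9 W
4 12/17 12/29 450/493 -378/493 -5 9 N
5 1/3 5/6 3/4 -1 -5 10 E
6 60/113 12/13 1458/1469 -1746/1469 -6 10 S
7 30/29 30/89 3105/2581 -2205/2581 -6 11 W
final -7 11 N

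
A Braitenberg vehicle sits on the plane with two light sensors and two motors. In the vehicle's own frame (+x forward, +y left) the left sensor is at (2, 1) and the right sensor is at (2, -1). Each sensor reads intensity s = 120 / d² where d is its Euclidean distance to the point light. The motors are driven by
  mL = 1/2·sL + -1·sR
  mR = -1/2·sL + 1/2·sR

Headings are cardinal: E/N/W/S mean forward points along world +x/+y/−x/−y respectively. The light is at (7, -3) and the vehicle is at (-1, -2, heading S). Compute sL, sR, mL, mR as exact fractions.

left sensor world pos  = (0, -4); dL² = 50
right sensor world pos = (-2, -4); dR² = 82
sL = 120/50 = 12/5
sR = 120/82 = 60/41
mL = 1/2·sL + -1·sR = -54/205
mR = -1/2·sL + 1/2·sR = -96/205

12/5 60/41 -54/205 -96/205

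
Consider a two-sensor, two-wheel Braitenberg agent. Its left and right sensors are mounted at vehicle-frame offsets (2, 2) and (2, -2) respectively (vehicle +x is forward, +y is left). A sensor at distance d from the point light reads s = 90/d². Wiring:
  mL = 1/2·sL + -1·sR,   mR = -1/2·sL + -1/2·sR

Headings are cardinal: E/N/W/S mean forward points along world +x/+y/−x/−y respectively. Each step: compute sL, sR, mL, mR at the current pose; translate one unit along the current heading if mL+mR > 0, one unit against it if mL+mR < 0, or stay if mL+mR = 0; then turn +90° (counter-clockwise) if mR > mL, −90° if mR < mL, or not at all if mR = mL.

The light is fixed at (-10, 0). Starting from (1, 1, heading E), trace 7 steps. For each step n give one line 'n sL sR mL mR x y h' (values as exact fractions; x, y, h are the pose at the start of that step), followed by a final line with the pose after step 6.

n=0: pose=(1,1,E); sL=45/89, sR=9/17; mL=-837/3026, mR=-783/1513; mL+mR=-27/34 → advance -1; mR−mL=-729/3026 → turn -1·90°
n=1: pose=(0,1,S); sL=18/29, sR=18/13; mL=-405/377, mR=-378/377; mL+mR=-27/13 → advance -1; mR−mL=27/377 → turn +1·90°
n=2: pose=(0,2,E); sL=9/16, sR=5/8; mL=-11/32, mR=-19/32; mL+mR=-15/16 → advance -1; mR−mL=-1/4 → turn -1·90°
n=3: pose=(-1,2,S); sL=90/121, sR=90/49; mL=-8685/5929, mR=-7650/5929; mL+mR=-135/49 → advance -1; mR−mL=1035/5929 → turn +1·90°
n=4: pose=(-1,3,E); sL=45/73, sR=45/61; mL=-3825/8906, mR=-3015/4453; mL+mR=-135/122 → advance -1; mR−mL=-2205/8906 → turn -1·90°
n=5: pose=(-2,3,S); sL=90/101, sR=90/37; mL=-7425/3737, mR=-6210/3737; mL+mR=-135/37 → advance -1; mR−mL=1215/3737 → turn +1·90°
n=6: pose=(-2,4,E); sL=45/68, sR=45/52; mL=-945/1768, mR=-675/884; mL+mR=-135/104 → advance -1; mR−mL=-405/1768 → turn -1·90°

0 45/89 9/17 -837/3026 -783/1513 1 1 E
1 18/29 18/13 -405/377 -378/377 0 1 S
2 9/16 5/8 -11/32 -19/32 0 2 E
3 90/121 90/49 -8685/5929 -7650/5929 -1 2 S
4 45/73 45/61 -3825/8906 -3015/4453 -1 3 E
5 90/101 90/37 -7425/3737 -6210/3737 -2 3 S
6 45/68 45/52 -945/1768 -675/884 -2 4 E
final -3 4 S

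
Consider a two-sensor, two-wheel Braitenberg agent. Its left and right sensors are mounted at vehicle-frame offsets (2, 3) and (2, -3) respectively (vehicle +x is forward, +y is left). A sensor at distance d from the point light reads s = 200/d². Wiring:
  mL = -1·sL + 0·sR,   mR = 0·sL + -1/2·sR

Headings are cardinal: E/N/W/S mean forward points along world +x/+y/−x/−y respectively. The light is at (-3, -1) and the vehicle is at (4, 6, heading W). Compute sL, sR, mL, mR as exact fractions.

200/41 8/5 -200/41 -4/5

left sensor world pos  = (2, 3); dL² = 41
right sensor world pos = (2, 9); dR² = 125
sL = 200/41 = 200/41
sR = 200/125 = 8/5
mL = -1·sL + 0·sR = -200/41
mR = 0·sL + -1/2·sR = -4/5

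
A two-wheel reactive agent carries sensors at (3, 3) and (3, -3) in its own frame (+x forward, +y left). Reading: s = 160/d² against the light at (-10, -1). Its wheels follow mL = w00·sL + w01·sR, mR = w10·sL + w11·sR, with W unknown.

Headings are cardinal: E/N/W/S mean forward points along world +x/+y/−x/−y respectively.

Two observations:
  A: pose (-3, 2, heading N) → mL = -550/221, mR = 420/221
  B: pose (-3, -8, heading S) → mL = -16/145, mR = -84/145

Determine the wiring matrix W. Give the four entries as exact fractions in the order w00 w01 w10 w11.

obs A: pose=(-3,2,N) → sL=40/13, sR=20/17, mL=-550/221, mR=420/221
obs B: pose=(-3,-8,S) → sL=4/5, sR=40/29, mL=-16/145, mR=-84/145
sensor matrix S = [[40/13, 20/17], [4/5, 40/29]]; det S = 21168/6409
solve [mL_A; mL_B] = S·[w00; w01] and [mR_A; mR_B] = S·[w10; w11]:
  w00 = -1, w01 = 1/2, w10 = 1, w11 = -1

-1 1/2 1 -1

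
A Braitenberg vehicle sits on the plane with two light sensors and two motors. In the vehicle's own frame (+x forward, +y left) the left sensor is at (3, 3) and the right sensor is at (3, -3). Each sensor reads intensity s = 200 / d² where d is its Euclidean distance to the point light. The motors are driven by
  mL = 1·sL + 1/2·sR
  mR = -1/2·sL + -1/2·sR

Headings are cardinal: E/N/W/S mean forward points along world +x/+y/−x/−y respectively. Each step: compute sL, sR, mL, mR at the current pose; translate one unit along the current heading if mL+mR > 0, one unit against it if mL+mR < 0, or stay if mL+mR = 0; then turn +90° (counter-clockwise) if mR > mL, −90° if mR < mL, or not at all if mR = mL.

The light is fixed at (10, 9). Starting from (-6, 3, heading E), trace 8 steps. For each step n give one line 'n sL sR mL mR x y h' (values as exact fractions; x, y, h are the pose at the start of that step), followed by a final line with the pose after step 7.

0 100/89 4/5 678/445 -428/445 -6 3 E
1 8/9 40/81 92/81 -56/81 -5 3 S
2 25/53 10/17 690/901 -955/1802 -5 2 W
3 200/377 40/37 14940/13949 -11240/13949 -6 2 N
4 100/89 4/5 678/445 -428/445 -6 3 E
5 8/9 40/81 92/81 -56/81 -5 3 S
6 25/53 10/17 690/901 -955/1802 -5 2 W
7 200/377 40/37 14940/13949 -11240/13949 -6 2 N
final -6 3 E

n=0: pose=(-6,3,E); sL=100/89, sR=4/5; mL=678/445, mR=-428/445; mL+mR=50/89 → advance +1; mR−mL=-1106/445 → turn -1·90°
n=1: pose=(-5,3,S); sL=8/9, sR=40/81; mL=92/81, mR=-56/81; mL+mR=4/9 → advance +1; mR−mL=-148/81 → turn -1·90°
n=2: pose=(-5,2,W); sL=25/53, sR=10/17; mL=690/901, mR=-955/1802; mL+mR=25/106 → advance +1; mR−mL=-2335/1802 → turn -1·90°
n=3: pose=(-6,2,N); sL=200/377, sR=40/37; mL=14940/13949, mR=-11240/13949; mL+mR=100/377 → advance +1; mR−mL=-26180/13949 → turn -1·90°
n=4: pose=(-6,3,E); sL=100/89, sR=4/5; mL=678/445, mR=-428/445; mL+mR=50/89 → advance +1; mR−mL=-1106/445 → turn -1·90°
n=5: pose=(-5,3,S); sL=8/9, sR=40/81; mL=92/81, mR=-56/81; mL+mR=4/9 → advance +1; mR−mL=-148/81 → turn -1·90°
n=6: pose=(-5,2,W); sL=25/53, sR=10/17; mL=690/901, mR=-955/1802; mL+mR=25/106 → advance +1; mR−mL=-2335/1802 → turn -1·90°
n=7: pose=(-6,2,N); sL=200/377, sR=40/37; mL=14940/13949, mR=-11240/13949; mL+mR=100/377 → advance +1; mR−mL=-26180/13949 → turn -1·90°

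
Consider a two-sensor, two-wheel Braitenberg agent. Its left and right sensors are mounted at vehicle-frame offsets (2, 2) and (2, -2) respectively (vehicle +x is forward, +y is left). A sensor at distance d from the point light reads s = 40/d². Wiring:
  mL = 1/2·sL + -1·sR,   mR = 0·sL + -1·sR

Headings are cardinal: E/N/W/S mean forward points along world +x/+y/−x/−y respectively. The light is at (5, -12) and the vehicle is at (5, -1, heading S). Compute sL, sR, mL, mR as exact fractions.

8/17 8/17 -4/17 -8/17

left sensor world pos  = (7, -3); dL² = 85
right sensor world pos = (3, -3); dR² = 85
sL = 40/85 = 8/17
sR = 40/85 = 8/17
mL = 1/2·sL + -1·sR = -4/17
mR = 0·sL + -1·sR = -8/17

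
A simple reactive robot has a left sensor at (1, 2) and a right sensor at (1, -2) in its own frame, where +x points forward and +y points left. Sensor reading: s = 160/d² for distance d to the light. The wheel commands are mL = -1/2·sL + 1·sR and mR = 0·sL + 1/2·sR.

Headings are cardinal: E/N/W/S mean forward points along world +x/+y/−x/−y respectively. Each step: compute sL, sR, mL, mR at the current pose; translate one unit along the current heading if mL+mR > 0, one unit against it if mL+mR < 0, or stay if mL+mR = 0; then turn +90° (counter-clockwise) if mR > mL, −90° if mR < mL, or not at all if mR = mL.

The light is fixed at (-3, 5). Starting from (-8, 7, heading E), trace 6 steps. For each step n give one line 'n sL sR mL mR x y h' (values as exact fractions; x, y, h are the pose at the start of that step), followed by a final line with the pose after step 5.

n=0: pose=(-8,7,E); sL=5, sR=10; mL=15/2, mR=5; mL+mR=25/2 → advance +1; mR−mL=-5/2 → turn -1·90°
n=1: pose=(-7,7,S); sL=32, sR=160/37; mL=-432/37, mR=80/37; mL+mR=-352/37 → advance -1; mR−mL=512/37 → turn +1·90°
n=2: pose=(-7,8,E); sL=80/17, sR=16; mL=232/17, mR=8; mL+mR=368/17 → advance +1; mR−mL=-96/17 → turn -1·90°
n=3: pose=(-6,8,S); sL=32, sR=160/29; mL=-304/29, mR=80/29; mL+mR=-224/29 → advance -1; mR−mL=384/29 → turn +1·90°
n=4: pose=(-6,9,E); sL=4, sR=20; mL=18, mR=10; mL+mR=28 → advance +1; mR−mL=-8 → turn -1·90°
n=5: pose=(-5,9,S); sL=160/9, sR=32/5; mL=-112/45, mR=16/5; mL+mR=32/45 → advance +1; mR−mL=256/45 → turn +1·90°

0 5 10 15/2 5 -8 7 E
1 32 160/37 -432/37 80/37 -7 7 S
2 80/17 16 232/17 8 -7 8 E
3 32 160/29 -304/29 80/29 -6 8 S
4 4 20 18 10 -6 9 E
5 160/9 32/5 -112/45 16/5 -5 9 S
final -5 8 E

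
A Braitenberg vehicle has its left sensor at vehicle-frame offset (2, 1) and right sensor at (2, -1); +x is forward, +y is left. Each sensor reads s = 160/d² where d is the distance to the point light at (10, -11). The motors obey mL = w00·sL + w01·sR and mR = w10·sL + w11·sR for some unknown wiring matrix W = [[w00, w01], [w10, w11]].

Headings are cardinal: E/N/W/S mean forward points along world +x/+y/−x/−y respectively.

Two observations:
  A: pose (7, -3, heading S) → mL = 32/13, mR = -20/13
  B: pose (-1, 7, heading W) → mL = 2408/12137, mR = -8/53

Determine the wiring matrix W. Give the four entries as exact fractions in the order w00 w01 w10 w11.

obs A: pose=(7,-3,S) → sL=4, sR=40/13, mL=32/13, mR=-20/13
obs B: pose=(-1,7,W) → sL=80/229, sR=16/53, mL=2408/12137, mR=-8/53
sensor matrix S = [[4, 40/13], [80/229, 16/53]]; det S = 20928/157781
solve [mL_A; mL_B] = S·[w00; w01] and [mR_A; mR_B] = S·[w10; w11]:
  w00 = 1, w01 = -1/2, w10 = 0, w11 = -1/2

1 -1/2 0 -1/2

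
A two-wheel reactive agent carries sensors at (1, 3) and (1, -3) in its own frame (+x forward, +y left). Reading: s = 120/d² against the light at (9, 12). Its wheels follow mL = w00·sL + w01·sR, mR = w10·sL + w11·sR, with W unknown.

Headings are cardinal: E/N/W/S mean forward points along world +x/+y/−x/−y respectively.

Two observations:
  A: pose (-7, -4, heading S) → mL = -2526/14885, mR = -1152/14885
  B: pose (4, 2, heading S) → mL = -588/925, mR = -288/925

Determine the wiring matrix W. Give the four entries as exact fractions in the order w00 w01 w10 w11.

obs A: pose=(-7,-4,S) → sL=60/229, sR=12/65, mL=-2526/14885, mR=-1152/14885
obs B: pose=(4,2,S) → sL=24/25, sR=24/37, mL=-588/925, mR=-288/925
sensor matrix S = [[60/229, 12/65], [24/25, 24/37]]; det S = -100224/13768625
solve [mL_A; mL_B] = S·[w00; w01] and [mR_A; mR_B] = S·[w10; w11]:
  w00 = -1, w01 = 1/2, w10 = -1, w11 = 1

-1 1/2 -1 1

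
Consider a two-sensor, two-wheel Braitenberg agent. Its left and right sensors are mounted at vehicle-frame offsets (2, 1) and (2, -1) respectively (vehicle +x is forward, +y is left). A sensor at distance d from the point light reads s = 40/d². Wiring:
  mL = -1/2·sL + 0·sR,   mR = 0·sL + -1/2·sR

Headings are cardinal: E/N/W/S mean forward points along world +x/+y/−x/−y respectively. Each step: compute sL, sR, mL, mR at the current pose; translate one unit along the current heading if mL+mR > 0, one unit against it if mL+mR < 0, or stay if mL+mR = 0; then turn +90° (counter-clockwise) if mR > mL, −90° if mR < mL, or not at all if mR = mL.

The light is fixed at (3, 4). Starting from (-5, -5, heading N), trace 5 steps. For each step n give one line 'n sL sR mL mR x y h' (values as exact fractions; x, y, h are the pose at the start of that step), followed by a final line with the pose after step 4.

0 4/13 20/49 -2/13 -10/49 -5 -5 N
1 40/117 40/157 -20/117 -20/157 -5 -6 E
2 10/41 5/16 -5/41 -5/32 -6 -6 N
3 40/149 40/193 -20/149 -20/193 -6 -7 E
4 20/101 20/81 -10/101 -10/81 -7 -7 N
final -7 -8 E

n=0: pose=(-5,-5,N); sL=4/13, sR=20/49; mL=-2/13, mR=-10/49; mL+mR=-228/637 → advance -1; mR−mL=-32/637 → turn -1·90°
n=1: pose=(-5,-6,E); sL=40/117, sR=40/157; mL=-20/117, mR=-20/157; mL+mR=-5480/18369 → advance -1; mR−mL=800/18369 → turn +1·90°
n=2: pose=(-6,-6,N); sL=10/41, sR=5/16; mL=-5/41, mR=-5/32; mL+mR=-365/1312 → advance -1; mR−mL=-45/1312 → turn -1·90°
n=3: pose=(-6,-7,E); sL=40/149, sR=40/193; mL=-20/149, mR=-20/193; mL+mR=-6840/28757 → advance -1; mR−mL=880/28757 → turn +1·90°
n=4: pose=(-7,-7,N); sL=20/101, sR=20/81; mL=-10/101, mR=-10/81; mL+mR=-1820/8181 → advance -1; mR−mL=-200/8181 → turn -1·90°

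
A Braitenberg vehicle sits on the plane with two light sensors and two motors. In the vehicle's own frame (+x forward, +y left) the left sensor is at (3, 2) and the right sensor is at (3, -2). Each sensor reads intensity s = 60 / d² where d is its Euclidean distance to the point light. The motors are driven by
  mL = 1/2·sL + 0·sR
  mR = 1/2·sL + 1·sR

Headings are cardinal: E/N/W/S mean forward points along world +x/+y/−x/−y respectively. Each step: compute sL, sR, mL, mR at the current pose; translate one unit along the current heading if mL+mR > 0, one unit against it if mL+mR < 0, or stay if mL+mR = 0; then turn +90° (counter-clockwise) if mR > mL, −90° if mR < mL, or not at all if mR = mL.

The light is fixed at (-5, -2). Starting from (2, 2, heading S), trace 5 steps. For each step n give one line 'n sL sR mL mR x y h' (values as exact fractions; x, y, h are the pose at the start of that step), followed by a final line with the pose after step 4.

n=0: pose=(2,2,S); sL=30/41, sR=30/13; mL=15/41, mR=1425/533; mL+mR=1620/533 → advance +1; mR−mL=30/13 → turn +1·90°
n=1: pose=(2,1,E); sL=12/25, sR=60/101; mL=6/25, mR=2106/2525; mL+mR=2712/2525 → advance +1; mR−mL=60/101 → turn +1·90°
n=2: pose=(3,1,N); sL=5/6, sR=15/34; mL=5/12, mR=175/204; mL+mR=65/51 → advance +1; mR−mL=15/34 → turn +1·90°
n=3: pose=(3,2,W); sL=60/29, sR=60/61; mL=30/29, mR=3570/1769; mL+mR=5400/1769 → advance +1; mR−mL=60/61 → turn +1·90°
n=4: pose=(2,2,S); sL=30/41, sR=30/13; mL=15/41, mR=1425/533; mL+mR=1620/533 → advance +1; mR−mL=30/13 → turn +1·90°

0 30/41 30/13 15/41 1425/533 2 2 S
1 12/25 60/101 6/25 2106/2525 2 1 E
2 5/6 15/34 5/12 175/204 3 1 N
3 60/29 60/61 30/29 3570/1769 3 2 W
4 30/41 30/13 15/41 1425/533 2 2 S
final 2 1 E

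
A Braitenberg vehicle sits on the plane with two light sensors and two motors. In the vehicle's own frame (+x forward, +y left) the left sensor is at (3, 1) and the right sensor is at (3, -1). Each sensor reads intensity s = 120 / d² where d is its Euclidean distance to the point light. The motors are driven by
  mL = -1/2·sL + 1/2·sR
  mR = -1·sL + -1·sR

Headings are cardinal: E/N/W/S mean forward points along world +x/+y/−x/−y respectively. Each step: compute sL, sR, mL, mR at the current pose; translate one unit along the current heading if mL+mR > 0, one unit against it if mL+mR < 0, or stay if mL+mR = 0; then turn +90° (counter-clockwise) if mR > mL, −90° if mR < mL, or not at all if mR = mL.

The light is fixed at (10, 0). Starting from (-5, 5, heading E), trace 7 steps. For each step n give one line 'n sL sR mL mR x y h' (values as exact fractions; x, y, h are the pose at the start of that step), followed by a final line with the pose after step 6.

0 2/3 3/4 1/24 -17/12 -5 5 E
1 120/229 120/293 -3840/67097 -62640/67097 -6 5 S
2 60/193 12/41 -72/7913 -4776/7913 -6 6 W
3 120/337 120/277 3600/93349 -73680/93349 -5 6 N
4 2/3 3/4 1/24 -17/12 -5 5 E
5 120/229 120/293 -3840/67097 -62640/67097 -6 5 S
6 60/193 12/41 -72/7913 -4776/7913 -6 6 W
final -5 6 N

n=0: pose=(-5,5,E); sL=2/3, sR=3/4; mL=1/24, mR=-17/12; mL+mR=-11/8 → advance -1; mR−mL=-35/24 → turn -1·90°
n=1: pose=(-6,5,S); sL=120/229, sR=120/293; mL=-3840/67097, mR=-62640/67097; mL+mR=-66480/67097 → advance -1; mR−mL=-58800/67097 → turn -1·90°
n=2: pose=(-6,6,W); sL=60/193, sR=12/41; mL=-72/7913, mR=-4776/7913; mL+mR=-4848/7913 → advance -1; mR−mL=-4704/7913 → turn -1·90°
n=3: pose=(-5,6,N); sL=120/337, sR=120/277; mL=3600/93349, mR=-73680/93349; mL+mR=-70080/93349 → advance -1; mR−mL=-77280/93349 → turn -1·90°
n=4: pose=(-5,5,E); sL=2/3, sR=3/4; mL=1/24, mR=-17/12; mL+mR=-11/8 → advance -1; mR−mL=-35/24 → turn -1·90°
n=5: pose=(-6,5,S); sL=120/229, sR=120/293; mL=-3840/67097, mR=-62640/67097; mL+mR=-66480/67097 → advance -1; mR−mL=-58800/67097 → turn -1·90°
n=6: pose=(-6,6,W); sL=60/193, sR=12/41; mL=-72/7913, mR=-4776/7913; mL+mR=-4848/7913 → advance -1; mR−mL=-4704/7913 → turn -1·90°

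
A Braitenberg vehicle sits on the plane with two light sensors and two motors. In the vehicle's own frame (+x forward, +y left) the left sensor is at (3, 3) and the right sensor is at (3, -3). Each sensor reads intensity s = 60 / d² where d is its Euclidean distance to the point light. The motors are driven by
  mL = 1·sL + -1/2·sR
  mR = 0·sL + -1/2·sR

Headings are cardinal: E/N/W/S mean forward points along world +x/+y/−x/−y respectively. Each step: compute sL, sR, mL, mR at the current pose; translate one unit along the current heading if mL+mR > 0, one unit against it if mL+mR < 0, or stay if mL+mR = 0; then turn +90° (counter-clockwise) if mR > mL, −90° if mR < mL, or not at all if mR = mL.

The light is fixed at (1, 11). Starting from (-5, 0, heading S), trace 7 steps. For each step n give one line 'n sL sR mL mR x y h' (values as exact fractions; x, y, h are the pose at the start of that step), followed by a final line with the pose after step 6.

n=0: pose=(-5,0,S); sL=12/41, sR=60/277; mL=2094/11357, mR=-30/277; mL+mR=864/11357 → advance +1; mR−mL=-12/41 → turn -1·90°
n=1: pose=(-5,-1,W); sL=10/51, sR=10/27; mL=5/459, mR=-5/27; mL+mR=-80/459 → advance -1; mR−mL=-10/51 → turn -1·90°
n=2: pose=(-4,-1,N); sL=12/29, sR=12/17; mL=30/493, mR=-6/17; mL+mR=-144/493 → advance -1; mR−mL=-12/29 → turn -1·90°
n=3: pose=(-4,-2,E); sL=15/26, sR=3/13; mL=6/13, mR=-3/26; mL+mR=9/26 → advance +1; mR−mL=-15/26 → turn -1·90°
n=4: pose=(-3,-2,S); sL=60/257, sR=12/61; mL=2118/15677, mR=-6/61; mL+mR=576/15677 → advance +1; mR−mL=-60/257 → turn -1·90°
n=5: pose=(-3,-3,W); sL=30/169, sR=6/17; mL=3/2873, mR=-3/17; mL+mR=-504/2873 → advance -1; mR−mL=-30/169 → turn -1·90°
n=6: pose=(-2,-3,N); sL=60/157, sR=60/121; mL=2550/18997, mR=-30/121; mL+mR=-2160/18997 → advance -1; mR−mL=-60/157 → turn -1·90°

0 12/41 60/277 2094/11357 -30/277 -5 0 S
1 10/51 10/27 5/459 -5/27 -5 -1 W
2 12/29 12/17 30/493 -6/17 -4 -1 N
3 15/26 3/13 6/13 -3/26 -4 -2 E
4 60/257 12/61 2118/15677 -6/61 -3 -2 S
5 30/169 6/17 3/2873 -3/17 -3 -3 W
6 60/157 60/121 2550/18997 -30/121 -2 -3 N
final -2 -4 E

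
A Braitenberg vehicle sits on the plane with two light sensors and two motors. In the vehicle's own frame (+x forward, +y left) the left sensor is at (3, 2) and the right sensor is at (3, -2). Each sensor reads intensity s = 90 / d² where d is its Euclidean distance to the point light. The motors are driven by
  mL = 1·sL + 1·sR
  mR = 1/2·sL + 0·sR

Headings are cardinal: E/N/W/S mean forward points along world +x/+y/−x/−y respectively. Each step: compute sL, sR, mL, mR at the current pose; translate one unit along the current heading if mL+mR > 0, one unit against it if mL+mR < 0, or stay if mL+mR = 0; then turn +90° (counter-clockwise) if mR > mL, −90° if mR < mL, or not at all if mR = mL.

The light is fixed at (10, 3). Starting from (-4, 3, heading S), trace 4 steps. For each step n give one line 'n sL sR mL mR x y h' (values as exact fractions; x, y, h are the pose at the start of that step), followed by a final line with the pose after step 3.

0 10/17 18/53 836/901 5/17 -4 3 S
1 45/149 9/29 2646/4321 45/298 -4 2 W
2 90/293 90/173 41940/50689 45/293 -5 2 N
3 45/74 45/74 45/37 45/148 -5 3 E
final -4 3 S

n=0: pose=(-4,3,S); sL=10/17, sR=18/53; mL=836/901, mR=5/17; mL+mR=1101/901 → advance +1; mR−mL=-571/901 → turn -1·90°
n=1: pose=(-4,2,W); sL=45/149, sR=9/29; mL=2646/4321, mR=45/298; mL+mR=6597/8642 → advance +1; mR−mL=-3987/8642 → turn -1·90°
n=2: pose=(-5,2,N); sL=90/293, sR=90/173; mL=41940/50689, mR=45/293; mL+mR=49725/50689 → advance +1; mR−mL=-34155/50689 → turn -1·90°
n=3: pose=(-5,3,E); sL=45/74, sR=45/74; mL=45/37, mR=45/148; mL+mR=225/148 → advance +1; mR−mL=-135/148 → turn -1·90°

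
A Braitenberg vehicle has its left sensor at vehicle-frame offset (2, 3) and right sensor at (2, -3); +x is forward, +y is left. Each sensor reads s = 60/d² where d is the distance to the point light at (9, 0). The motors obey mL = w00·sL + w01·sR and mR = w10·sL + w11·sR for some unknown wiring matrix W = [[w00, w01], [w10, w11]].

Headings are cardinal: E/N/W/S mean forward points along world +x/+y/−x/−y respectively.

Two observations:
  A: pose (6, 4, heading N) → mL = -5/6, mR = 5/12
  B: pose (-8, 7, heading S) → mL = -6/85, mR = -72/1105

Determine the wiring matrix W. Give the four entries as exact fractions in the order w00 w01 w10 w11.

obs A: pose=(6,4,N) → sL=5/6, sR=5/3, mL=-5/6, mR=5/12
obs B: pose=(-8,7,S) → sL=60/221, sR=12/85, mL=-6/85, mR=-72/1105
sensor matrix S = [[5/6, 5/3], [60/221, 12/85]]; det S = -74/221
solve [mL_A; mL_B] = S·[w00; w01] and [mR_A; mR_B] = S·[w10; w11]:
  w00 = 0, w01 = -1/2, w10 = -1/2, w11 = 1/2

0 -1/2 -1/2 1/2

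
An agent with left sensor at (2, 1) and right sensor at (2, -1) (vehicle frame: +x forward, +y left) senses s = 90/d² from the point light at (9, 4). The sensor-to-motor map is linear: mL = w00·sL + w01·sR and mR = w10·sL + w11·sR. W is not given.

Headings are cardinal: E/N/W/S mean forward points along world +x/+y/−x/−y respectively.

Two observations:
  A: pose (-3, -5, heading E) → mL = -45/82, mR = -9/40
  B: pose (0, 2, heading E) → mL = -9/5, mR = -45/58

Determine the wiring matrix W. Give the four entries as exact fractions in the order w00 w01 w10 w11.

-1 0 0 -1/2

obs A: pose=(-3,-5,E) → sL=45/82, sR=9/20, mL=-45/82, mR=-9/40
obs B: pose=(0,2,E) → sL=9/5, sR=45/29, mL=-9/5, mR=-45/58
sensor matrix S = [[45/82, 9/20], [9/5, 45/29]]; det S = 4941/118900
solve [mL_A; mL_B] = S·[w00; w01] and [mR_A; mR_B] = S·[w10; w11]:
  w00 = -1, w01 = 0, w10 = 0, w11 = -1/2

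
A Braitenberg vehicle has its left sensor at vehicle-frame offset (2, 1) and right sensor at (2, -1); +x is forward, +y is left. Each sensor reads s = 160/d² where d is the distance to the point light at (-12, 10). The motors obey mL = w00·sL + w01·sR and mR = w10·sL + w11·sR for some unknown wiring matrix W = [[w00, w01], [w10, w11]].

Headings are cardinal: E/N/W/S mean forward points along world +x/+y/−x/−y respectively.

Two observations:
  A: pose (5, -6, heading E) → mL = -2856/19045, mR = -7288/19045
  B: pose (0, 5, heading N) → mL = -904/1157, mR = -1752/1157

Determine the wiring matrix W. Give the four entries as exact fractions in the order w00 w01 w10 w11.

-1 1/2 -1/2 -1

obs A: pose=(5,-6,E) → sL=80/293, sR=16/65, mL=-2856/19045, mR=-7288/19045
obs B: pose=(0,5,N) → sL=16/13, sR=80/89, mL=-904/1157, mR=-1752/1157
sensor matrix S = [[80/293, 16/65], [16/13, 80/89]]; det S = -1267712/22035065
solve [mL_A; mL_B] = S·[w00; w01] and [mR_A; mR_B] = S·[w10; w11]:
  w00 = -1, w01 = 1/2, w10 = -1/2, w11 = -1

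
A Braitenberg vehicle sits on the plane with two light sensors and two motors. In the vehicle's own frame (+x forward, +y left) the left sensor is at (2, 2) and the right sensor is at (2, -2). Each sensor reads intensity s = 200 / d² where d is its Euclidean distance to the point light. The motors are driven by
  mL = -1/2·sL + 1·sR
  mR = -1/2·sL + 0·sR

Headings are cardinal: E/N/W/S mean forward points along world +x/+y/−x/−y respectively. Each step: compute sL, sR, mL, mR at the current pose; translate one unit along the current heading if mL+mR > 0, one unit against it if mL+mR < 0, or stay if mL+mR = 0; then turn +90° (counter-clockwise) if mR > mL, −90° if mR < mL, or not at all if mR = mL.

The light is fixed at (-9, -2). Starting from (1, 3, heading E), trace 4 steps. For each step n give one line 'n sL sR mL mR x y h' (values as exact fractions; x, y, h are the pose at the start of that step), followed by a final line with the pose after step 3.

0 200/193 200/153 23300/29529 -100/193 1 3 E
1 100/89 20/9 1330/801 -50/89 2 3 S
2 40/17 200/117 1060/1989 -20/17 2 2 W
3 25/17 25/29 125/986 -25/34 3 2 N
final 3 1 E

n=0: pose=(1,3,E); sL=200/193, sR=200/153; mL=23300/29529, mR=-100/193; mL+mR=8000/29529 → advance +1; mR−mL=-200/153 → turn -1·90°
n=1: pose=(2,3,S); sL=100/89, sR=20/9; mL=1330/801, mR=-50/89; mL+mR=880/801 → advance +1; mR−mL=-20/9 → turn -1·90°
n=2: pose=(2,2,W); sL=40/17, sR=200/117; mL=1060/1989, mR=-20/17; mL+mR=-1280/1989 → advance -1; mR−mL=-200/117 → turn -1·90°
n=3: pose=(3,2,N); sL=25/17, sR=25/29; mL=125/986, mR=-25/34; mL+mR=-300/493 → advance -1; mR−mL=-25/29 → turn -1·90°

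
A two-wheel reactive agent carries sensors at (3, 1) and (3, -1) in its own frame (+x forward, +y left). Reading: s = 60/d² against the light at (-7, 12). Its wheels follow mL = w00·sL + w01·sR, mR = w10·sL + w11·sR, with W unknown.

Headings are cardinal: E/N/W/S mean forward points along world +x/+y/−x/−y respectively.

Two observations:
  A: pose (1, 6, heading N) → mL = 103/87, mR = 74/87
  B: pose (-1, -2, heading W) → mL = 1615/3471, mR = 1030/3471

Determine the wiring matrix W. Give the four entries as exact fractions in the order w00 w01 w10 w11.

1/2 1 1/2 1/2

obs A: pose=(1,6,N) → sL=30/29, sR=2/3, mL=103/87, mR=74/87
obs B: pose=(-1,-2,W) → sL=10/39, sR=30/89, mL=1615/3471, mR=1030/3471
sensor matrix S = [[30/29, 2/3], [10/39, 30/89]]; det S = 53680/301977
solve [mL_A; mL_B] = S·[w00; w01] and [mR_A; mR_B] = S·[w10; w11]:
  w00 = 1/2, w01 = 1, w10 = 1/2, w11 = 1/2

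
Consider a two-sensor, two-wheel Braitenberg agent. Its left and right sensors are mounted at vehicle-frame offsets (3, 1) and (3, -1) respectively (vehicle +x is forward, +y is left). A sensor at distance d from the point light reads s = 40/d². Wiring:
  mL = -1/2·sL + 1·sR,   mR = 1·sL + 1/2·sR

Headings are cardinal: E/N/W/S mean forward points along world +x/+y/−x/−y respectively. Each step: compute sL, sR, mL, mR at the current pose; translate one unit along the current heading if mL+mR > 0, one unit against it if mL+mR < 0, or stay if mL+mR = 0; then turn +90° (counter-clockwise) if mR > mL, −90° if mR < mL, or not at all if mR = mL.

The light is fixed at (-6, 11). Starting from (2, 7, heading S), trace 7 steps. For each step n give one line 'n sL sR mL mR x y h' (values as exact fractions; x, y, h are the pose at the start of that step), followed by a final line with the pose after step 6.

0 4/13 20/49 162/637 326/637 2 7 S
1 40/137 40/157 2340/21509 9020/21509 2 6 E
2 10/17 5/13 20/221 345/442 3 6 N
3 40/61 8/9 308/549 604/549 3 7 W
4 4/13 20/49 162/637 326/637 2 7 S
5 40/137 40/157 2340/21509 9020/21509 2 6 E
6 10/17 5/13 20/221 345/442 3 6 N
final 3 7 W

n=0: pose=(2,7,S); sL=4/13, sR=20/49; mL=162/637, mR=326/637; mL+mR=488/637 → advance +1; mR−mL=164/637 → turn +1·90°
n=1: pose=(2,6,E); sL=40/137, sR=40/157; mL=2340/21509, mR=9020/21509; mL+mR=11360/21509 → advance +1; mR−mL=6680/21509 → turn +1·90°
n=2: pose=(3,6,N); sL=10/17, sR=5/13; mL=20/221, mR=345/442; mL+mR=385/442 → advance +1; mR−mL=305/442 → turn +1·90°
n=3: pose=(3,7,W); sL=40/61, sR=8/9; mL=308/549, mR=604/549; mL+mR=304/183 → advance +1; mR−mL=296/549 → turn +1·90°
n=4: pose=(2,7,S); sL=4/13, sR=20/49; mL=162/637, mR=326/637; mL+mR=488/637 → advance +1; mR−mL=164/637 → turn +1·90°
n=5: pose=(2,6,E); sL=40/137, sR=40/157; mL=2340/21509, mR=9020/21509; mL+mR=11360/21509 → advance +1; mR−mL=6680/21509 → turn +1·90°
n=6: pose=(3,6,N); sL=10/17, sR=5/13; mL=20/221, mR=345/442; mL+mR=385/442 → advance +1; mR−mL=305/442 → turn +1·90°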